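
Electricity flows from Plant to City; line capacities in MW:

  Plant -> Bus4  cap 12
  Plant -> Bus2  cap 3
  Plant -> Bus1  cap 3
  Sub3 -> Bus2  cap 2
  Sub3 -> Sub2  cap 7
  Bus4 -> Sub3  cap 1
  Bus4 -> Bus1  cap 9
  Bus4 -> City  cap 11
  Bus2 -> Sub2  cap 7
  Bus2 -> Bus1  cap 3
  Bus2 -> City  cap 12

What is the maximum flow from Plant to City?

15

Augment Plant→Bus4→City: bottleneck 11, flow now 11.
Augment Plant→Bus2→City: bottleneck 3, flow now 14.
Augment Plant→Bus4→Sub3→Bus2→City: bottleneck 1, flow now 15.
No augmenting path remains; maximum flow = 15.
In the residual graph, reachable from Plant: {Plant, Bus1}.
Min-cut edges: Plant→Bus4 (12), Plant→Bus2 (3); capacity 12 + 3 = 15.
This cut is saturated, so no flow can exceed 15.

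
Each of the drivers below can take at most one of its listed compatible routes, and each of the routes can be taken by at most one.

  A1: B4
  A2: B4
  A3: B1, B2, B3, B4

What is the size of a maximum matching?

Unit-capacity flow: source→left, listed edges, right→sink; max matching = max flow.
Augmenting path A1→B4 (+1); matched 1.
Augmenting path A3→B1 (+1); matched 2.
No augmenting path remains; maximum matching = 2.
König certificate: {A3, B4} is a vertex cover of size 2 (every listed pair touches it), so no matching can be larger.

2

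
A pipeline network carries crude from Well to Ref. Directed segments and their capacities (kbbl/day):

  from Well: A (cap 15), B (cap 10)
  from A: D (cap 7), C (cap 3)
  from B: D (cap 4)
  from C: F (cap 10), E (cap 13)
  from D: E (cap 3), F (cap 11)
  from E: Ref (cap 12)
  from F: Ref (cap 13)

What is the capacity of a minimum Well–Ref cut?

Augment Well→A→C→E→Ref: bottleneck 3, flow now 3.
Augment Well→A→D→E→Ref: bottleneck 3, flow now 6.
Augment Well→A→D→F→Ref: bottleneck 4, flow now 10.
Augment Well→B→D→F→Ref: bottleneck 4, flow now 14.
No augmenting path remains; maximum flow = 14.
By max-flow min-cut, the minimum cut capacity equals the max flow.
In the residual graph, reachable from Well: {Well, A, B}.
Min-cut edges: A→C (3), A→D (7), B→D (4); capacity 3 + 7 + 4 = 14.

14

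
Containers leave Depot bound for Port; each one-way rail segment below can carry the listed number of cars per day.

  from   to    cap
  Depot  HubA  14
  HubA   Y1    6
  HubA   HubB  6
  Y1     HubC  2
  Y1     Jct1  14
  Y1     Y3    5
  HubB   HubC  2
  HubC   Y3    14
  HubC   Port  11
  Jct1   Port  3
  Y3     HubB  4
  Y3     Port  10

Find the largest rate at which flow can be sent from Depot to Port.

Augment Depot→HubA→Y1→HubC→Port: bottleneck 2, flow now 2.
Augment Depot→HubA→Y1→Jct1→Port: bottleneck 3, flow now 5.
Augment Depot→HubA→Y1→Y3→Port: bottleneck 1, flow now 6.
Augment Depot→HubA→HubB→HubC→Port: bottleneck 2, flow now 8.
No augmenting path remains; maximum flow = 8.
In the residual graph, reachable from Depot: {Depot, HubA, HubB}.
Min-cut edges: HubA→Y1 (6), HubB→HubC (2); capacity 6 + 2 = 8.
This cut is saturated, so no flow can exceed 8.

8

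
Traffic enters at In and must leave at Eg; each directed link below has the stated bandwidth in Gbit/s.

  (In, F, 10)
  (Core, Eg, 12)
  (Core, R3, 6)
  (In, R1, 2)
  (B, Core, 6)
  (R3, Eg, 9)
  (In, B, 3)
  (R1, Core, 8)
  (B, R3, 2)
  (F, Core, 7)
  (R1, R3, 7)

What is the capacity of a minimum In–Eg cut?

12

Augment In→F→Core→Eg: bottleneck 7, flow now 7.
Augment In→B→R3→Eg: bottleneck 2, flow now 9.
Augment In→B→Core→Eg: bottleneck 1, flow now 10.
Augment In→R1→R3→Eg: bottleneck 2, flow now 12.
No augmenting path remains; maximum flow = 12.
By max-flow min-cut, the minimum cut capacity equals the max flow.
In the residual graph, reachable from In: {In, F}.
Min-cut edges: In→B (3), In→R1 (2), F→Core (7); capacity 3 + 2 + 7 = 12.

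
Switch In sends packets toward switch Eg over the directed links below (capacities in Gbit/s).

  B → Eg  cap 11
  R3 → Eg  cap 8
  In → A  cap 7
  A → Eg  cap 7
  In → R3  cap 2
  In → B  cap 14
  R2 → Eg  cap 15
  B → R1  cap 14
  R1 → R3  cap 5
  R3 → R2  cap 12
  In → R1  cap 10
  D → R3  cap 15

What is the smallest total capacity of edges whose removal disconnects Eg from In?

Augment In→B→Eg: bottleneck 11, flow now 11.
Augment In→R3→Eg: bottleneck 2, flow now 13.
Augment In→A→Eg: bottleneck 7, flow now 20.
Augment In→R1→R3→Eg: bottleneck 5, flow now 25.
No augmenting path remains; maximum flow = 25.
By max-flow min-cut, the minimum cut capacity equals the max flow.
In the residual graph, reachable from In: {In, B, R1}.
Min-cut edges: In→R3 (2), In→A (7), B→Eg (11), R1→R3 (5); capacity 2 + 7 + 11 + 5 = 25.

25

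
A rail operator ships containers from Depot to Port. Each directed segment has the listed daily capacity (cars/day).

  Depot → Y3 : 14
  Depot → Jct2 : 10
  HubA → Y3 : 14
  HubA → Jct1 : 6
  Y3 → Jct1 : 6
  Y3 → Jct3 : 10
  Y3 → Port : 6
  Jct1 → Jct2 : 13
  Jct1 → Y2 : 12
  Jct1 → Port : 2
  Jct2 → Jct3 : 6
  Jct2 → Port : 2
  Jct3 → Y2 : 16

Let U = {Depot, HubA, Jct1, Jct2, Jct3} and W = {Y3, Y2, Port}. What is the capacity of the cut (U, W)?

Edges leaving {Depot, HubA, Jct1, Jct2, Jct3}: Depot→Y3 (14), HubA→Y3 (14), Jct1→Y2 (12), Jct1→Port (2), Jct2→Port (2), Jct3→Y2 (16).
Cut capacity = 14 + 14 + 12 + 2 + 2 + 16 = 60.

60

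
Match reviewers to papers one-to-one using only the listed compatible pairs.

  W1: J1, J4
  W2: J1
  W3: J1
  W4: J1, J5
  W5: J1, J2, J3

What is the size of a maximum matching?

4

Unit-capacity flow: source→left, listed edges, right→sink; max matching = max flow.
Augmenting path W1→J1 (+1); matched 1.
Augmenting path W4→J5 (+1); matched 2.
Augmenting path W5→J2 (+1); matched 3.
Augmenting path W2→J1→W1→J4 (+1); matched 4.
No augmenting path remains; maximum matching = 4.
König certificate: {W1, W4, W5, J1} is a vertex cover of size 4 (every listed pair touches it), so no matching can be larger.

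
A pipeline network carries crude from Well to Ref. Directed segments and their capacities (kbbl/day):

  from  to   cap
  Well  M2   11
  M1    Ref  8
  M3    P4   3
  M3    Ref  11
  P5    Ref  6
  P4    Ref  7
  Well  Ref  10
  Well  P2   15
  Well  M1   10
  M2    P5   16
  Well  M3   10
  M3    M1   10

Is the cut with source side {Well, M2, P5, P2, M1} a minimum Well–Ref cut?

Yes — it is a minimum cut (capacity 34).

Given cut capacity: 10 + 10 + 6 + 8 = 34.
Augment Well→Ref: bottleneck 10, flow now 10.
Augment Well→M3→Ref: bottleneck 10, flow now 20.
Augment Well→M1→Ref: bottleneck 8, flow now 28.
Augment Well→M2→P5→Ref: bottleneck 6, flow now 34.
No augmenting path remains; maximum flow = 34.
Cut capacity 34 equals the max flow, so it is a minimum cut.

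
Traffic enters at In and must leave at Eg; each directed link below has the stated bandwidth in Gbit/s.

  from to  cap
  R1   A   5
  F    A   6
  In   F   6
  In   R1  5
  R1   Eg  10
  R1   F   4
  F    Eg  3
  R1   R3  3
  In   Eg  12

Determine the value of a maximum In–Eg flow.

20

Augment In→Eg: bottleneck 12, flow now 12.
Augment In→R1→Eg: bottleneck 5, flow now 17.
Augment In→F→Eg: bottleneck 3, flow now 20.
No augmenting path remains; maximum flow = 20.
In the residual graph, reachable from In: {In, F, A}.
Min-cut edges: In→R1 (5), In→Eg (12), F→Eg (3); capacity 5 + 12 + 3 = 20.
This cut is saturated, so no flow can exceed 20.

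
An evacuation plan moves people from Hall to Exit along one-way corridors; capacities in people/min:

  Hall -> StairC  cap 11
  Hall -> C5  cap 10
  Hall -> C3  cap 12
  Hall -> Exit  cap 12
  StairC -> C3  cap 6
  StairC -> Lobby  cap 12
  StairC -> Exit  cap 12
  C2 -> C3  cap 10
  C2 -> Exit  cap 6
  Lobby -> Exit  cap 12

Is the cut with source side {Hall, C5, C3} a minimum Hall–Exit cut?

Yes — it is a minimum cut (capacity 23).

Given cut capacity: 11 + 12 = 23.
Augment Hall→Exit: bottleneck 12, flow now 12.
Augment Hall→StairC→Exit: bottleneck 11, flow now 23.
No augmenting path remains; maximum flow = 23.
Cut capacity 23 equals the max flow, so it is a minimum cut.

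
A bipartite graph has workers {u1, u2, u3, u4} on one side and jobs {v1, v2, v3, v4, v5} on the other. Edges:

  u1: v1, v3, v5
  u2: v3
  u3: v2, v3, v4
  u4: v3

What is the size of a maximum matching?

Unit-capacity flow: source→left, listed edges, right→sink; max matching = max flow.
Augmenting path u1→v1 (+1); matched 1.
Augmenting path u2→v3 (+1); matched 2.
Augmenting path u3→v2 (+1); matched 3.
No augmenting path remains; maximum matching = 3.
König certificate: {u1, u3, v3} is a vertex cover of size 3 (every listed pair touches it), so no matching can be larger.

3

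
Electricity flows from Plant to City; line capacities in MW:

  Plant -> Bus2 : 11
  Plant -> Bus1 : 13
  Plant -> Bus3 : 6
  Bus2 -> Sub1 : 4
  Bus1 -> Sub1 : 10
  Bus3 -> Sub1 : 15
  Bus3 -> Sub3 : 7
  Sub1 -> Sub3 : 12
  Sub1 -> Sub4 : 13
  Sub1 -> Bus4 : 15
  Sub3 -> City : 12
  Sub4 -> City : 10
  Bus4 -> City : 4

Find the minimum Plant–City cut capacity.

20

Augment Plant→Bus3→Sub3→City: bottleneck 6, flow now 6.
Augment Plant→Bus2→Sub1→Sub3→City: bottleneck 4, flow now 10.
Augment Plant→Bus1→Sub1→Sub3→City: bottleneck 2, flow now 12.
Augment Plant→Bus1→Sub1→Sub4→City: bottleneck 8, flow now 20.
No augmenting path remains; maximum flow = 20.
By max-flow min-cut, the minimum cut capacity equals the max flow.
In the residual graph, reachable from Plant: {Plant, Bus2, Bus1}.
Min-cut edges: Plant→Bus3 (6), Bus2→Sub1 (4), Bus1→Sub1 (10); capacity 6 + 4 + 10 = 20.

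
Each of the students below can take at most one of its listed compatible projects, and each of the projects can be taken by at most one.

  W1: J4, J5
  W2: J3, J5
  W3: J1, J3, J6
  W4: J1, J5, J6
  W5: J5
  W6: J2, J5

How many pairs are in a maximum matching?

6

Unit-capacity flow: source→left, listed edges, right→sink; max matching = max flow.
Augmenting path W1→J4 (+1); matched 1.
Augmenting path W2→J3 (+1); matched 2.
Augmenting path W3→J1 (+1); matched 3.
Augmenting path W4→J5 (+1); matched 4.
Augmenting path W6→J2 (+1); matched 5.
Augmenting path W5→J5→W4→J6 (+1); matched 6.
No augmenting path remains; maximum matching = 6.
König certificate: {W1, W2, W3, W4, W5, W6} is a vertex cover of size 6 (every listed pair touches it), so no matching can be larger.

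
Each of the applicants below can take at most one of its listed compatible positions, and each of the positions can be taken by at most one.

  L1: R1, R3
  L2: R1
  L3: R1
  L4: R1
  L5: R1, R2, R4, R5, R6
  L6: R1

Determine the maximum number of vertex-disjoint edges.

Unit-capacity flow: source→left, listed edges, right→sink; max matching = max flow.
Augmenting path L1→R1 (+1); matched 1.
Augmenting path L5→R2 (+1); matched 2.
Augmenting path L2→R1→L1→R3 (+1); matched 3.
No augmenting path remains; maximum matching = 3.
König certificate: {L1, L5, R1} is a vertex cover of size 3 (every listed pair touches it), so no matching can be larger.

3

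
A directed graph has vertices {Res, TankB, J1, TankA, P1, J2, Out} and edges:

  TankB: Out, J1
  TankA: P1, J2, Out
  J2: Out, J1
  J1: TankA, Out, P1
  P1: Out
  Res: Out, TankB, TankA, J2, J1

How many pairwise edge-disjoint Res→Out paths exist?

5

Assign every edge capacity 1; by Menger, the answer equals the max flow.
Path Res→Out (+1); total 1.
Path Res→TankB→Out (+1); total 2.
Path Res→J1→Out (+1); total 3.
Path Res→TankA→Out (+1); total 4.
Path Res→J2→Out (+1); total 5.
No residual Res→Out path; max flow = 5.
Certifying cut of size 5: {Res→J1, Res→J2, Res→Out, Res→TankA, Res→TankB}.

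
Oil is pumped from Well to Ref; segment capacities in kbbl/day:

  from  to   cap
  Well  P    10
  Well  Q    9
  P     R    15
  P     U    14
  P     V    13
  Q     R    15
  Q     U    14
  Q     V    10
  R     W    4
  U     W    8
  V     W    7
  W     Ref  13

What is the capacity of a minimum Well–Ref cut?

13

Augment Well→P→R→W→Ref: bottleneck 4, flow now 4.
Augment Well→P→U→W→Ref: bottleneck 6, flow now 10.
Augment Well→Q→U→W→Ref: bottleneck 2, flow now 12.
Augment Well→Q→V→W→Ref: bottleneck 1, flow now 13.
No augmenting path remains; maximum flow = 13.
By max-flow min-cut, the minimum cut capacity equals the max flow.
In the residual graph, reachable from Well: {Well, P, Q, R, U, V, W}.
Min-cut edges: W→Ref (13); capacity 13 = 13.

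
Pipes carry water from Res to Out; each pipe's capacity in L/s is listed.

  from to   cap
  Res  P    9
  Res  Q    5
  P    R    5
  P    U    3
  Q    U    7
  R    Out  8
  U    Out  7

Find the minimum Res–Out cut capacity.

12

Augment Res→P→R→Out: bottleneck 5, flow now 5.
Augment Res→P→U→Out: bottleneck 3, flow now 8.
Augment Res→Q→U→Out: bottleneck 4, flow now 12.
No augmenting path remains; maximum flow = 12.
By max-flow min-cut, the minimum cut capacity equals the max flow.
In the residual graph, reachable from Res: {Res, P, Q, U}.
Min-cut edges: P→R (5), U→Out (7); capacity 5 + 7 = 12.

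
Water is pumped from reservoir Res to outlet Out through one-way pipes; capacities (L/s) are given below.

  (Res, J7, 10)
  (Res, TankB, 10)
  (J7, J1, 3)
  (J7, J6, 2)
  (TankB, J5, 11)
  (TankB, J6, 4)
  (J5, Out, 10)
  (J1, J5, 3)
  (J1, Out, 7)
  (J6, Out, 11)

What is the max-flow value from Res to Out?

15

Augment Res→J7→J1→Out: bottleneck 3, flow now 3.
Augment Res→J7→J6→Out: bottleneck 2, flow now 5.
Augment Res→TankB→J5→Out: bottleneck 10, flow now 15.
No augmenting path remains; maximum flow = 15.
In the residual graph, reachable from Res: {Res, J7}.
Min-cut edges: Res→TankB (10), J7→J1 (3), J7→J6 (2); capacity 10 + 3 + 2 = 15.
This cut is saturated, so no flow can exceed 15.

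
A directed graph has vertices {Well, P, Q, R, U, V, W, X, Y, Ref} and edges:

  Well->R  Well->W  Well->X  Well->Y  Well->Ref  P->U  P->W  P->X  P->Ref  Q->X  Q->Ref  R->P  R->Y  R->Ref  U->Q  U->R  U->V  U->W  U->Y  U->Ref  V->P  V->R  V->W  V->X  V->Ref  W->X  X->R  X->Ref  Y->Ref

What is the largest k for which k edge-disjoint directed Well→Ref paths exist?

5

Assign every edge capacity 1; by Menger, the answer equals the max flow.
Path Well→Ref (+1); total 1.
Path Well→R→Ref (+1); total 2.
Path Well→X→Ref (+1); total 3.
Path Well→Y→Ref (+1); total 4.
Path Well→W→X→R→P→Ref (+1); total 5.
No residual Well→Ref path; max flow = 5.
Certifying cut of size 5: {Well→R, Well→Ref, Well→W, Well→X, Well→Y}.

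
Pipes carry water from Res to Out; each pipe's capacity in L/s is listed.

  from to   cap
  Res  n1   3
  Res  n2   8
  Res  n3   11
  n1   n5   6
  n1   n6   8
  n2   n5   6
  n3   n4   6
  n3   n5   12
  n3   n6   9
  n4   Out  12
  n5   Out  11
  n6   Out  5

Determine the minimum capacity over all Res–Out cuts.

20

Augment Res→n1→n5→Out: bottleneck 3, flow now 3.
Augment Res→n2→n5→Out: bottleneck 6, flow now 9.
Augment Res→n3→n4→Out: bottleneck 6, flow now 15.
Augment Res→n3→n5→Out: bottleneck 2, flow now 17.
Augment Res→n3→n6→Out: bottleneck 3, flow now 20.
No augmenting path remains; maximum flow = 20.
By max-flow min-cut, the minimum cut capacity equals the max flow.
In the residual graph, reachable from Res: {Res, n2}.
Min-cut edges: Res→n1 (3), Res→n3 (11), n2→n5 (6); capacity 3 + 11 + 6 = 20.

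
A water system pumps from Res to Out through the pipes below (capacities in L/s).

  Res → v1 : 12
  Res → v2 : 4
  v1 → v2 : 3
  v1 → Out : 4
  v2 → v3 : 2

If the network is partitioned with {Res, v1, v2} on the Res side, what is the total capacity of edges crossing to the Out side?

6

Edges leaving {Res, v1, v2}: v1→Out (4), v2→v3 (2).
Cut capacity = 4 + 2 = 6.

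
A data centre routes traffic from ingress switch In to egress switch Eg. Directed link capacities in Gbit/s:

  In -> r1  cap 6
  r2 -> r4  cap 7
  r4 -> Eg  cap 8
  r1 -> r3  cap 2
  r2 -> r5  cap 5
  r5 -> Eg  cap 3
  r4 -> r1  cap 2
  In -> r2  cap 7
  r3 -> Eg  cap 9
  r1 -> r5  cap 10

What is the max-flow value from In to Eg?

Augment In→r1→r3→Eg: bottleneck 2, flow now 2.
Augment In→r1→r5→Eg: bottleneck 3, flow now 5.
Augment In→r2→r4→Eg: bottleneck 7, flow now 12.
No augmenting path remains; maximum flow = 12.
In the residual graph, reachable from In: {In, r1, r5}.
Min-cut edges: In→r2 (7), r1→r3 (2), r5→Eg (3); capacity 7 + 2 + 3 = 12.
This cut is saturated, so no flow can exceed 12.

12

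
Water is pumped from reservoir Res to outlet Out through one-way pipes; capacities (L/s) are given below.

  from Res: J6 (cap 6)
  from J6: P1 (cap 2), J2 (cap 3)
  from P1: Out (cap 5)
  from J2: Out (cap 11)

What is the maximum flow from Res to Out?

Augment Res→J6→P1→Out: bottleneck 2, flow now 2.
Augment Res→J6→J2→Out: bottleneck 3, flow now 5.
No augmenting path remains; maximum flow = 5.
In the residual graph, reachable from Res: {Res, J6}.
Min-cut edges: J6→P1 (2), J6→J2 (3); capacity 2 + 3 = 5.
This cut is saturated, so no flow can exceed 5.

5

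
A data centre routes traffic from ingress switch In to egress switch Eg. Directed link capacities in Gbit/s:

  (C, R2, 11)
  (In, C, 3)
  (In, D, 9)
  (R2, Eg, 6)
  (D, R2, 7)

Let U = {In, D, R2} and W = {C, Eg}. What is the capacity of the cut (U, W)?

9

Edges leaving {In, D, R2}: In→C (3), R2→Eg (6).
Cut capacity = 3 + 6 = 9.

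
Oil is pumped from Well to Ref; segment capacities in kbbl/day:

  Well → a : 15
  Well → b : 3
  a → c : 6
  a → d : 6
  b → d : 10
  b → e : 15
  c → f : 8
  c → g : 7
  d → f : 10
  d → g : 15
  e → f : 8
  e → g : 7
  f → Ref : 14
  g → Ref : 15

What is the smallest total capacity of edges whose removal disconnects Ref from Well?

Augment Well→a→c→f→Ref: bottleneck 6, flow now 6.
Augment Well→a→d→f→Ref: bottleneck 6, flow now 12.
Augment Well→b→d→f→Ref: bottleneck 2, flow now 14.
Augment Well→b→d→g→Ref: bottleneck 1, flow now 15.
No augmenting path remains; maximum flow = 15.
By max-flow min-cut, the minimum cut capacity equals the max flow.
In the residual graph, reachable from Well: {Well, a}.
Min-cut edges: Well→b (3), a→c (6), a→d (6); capacity 3 + 6 + 6 = 15.

15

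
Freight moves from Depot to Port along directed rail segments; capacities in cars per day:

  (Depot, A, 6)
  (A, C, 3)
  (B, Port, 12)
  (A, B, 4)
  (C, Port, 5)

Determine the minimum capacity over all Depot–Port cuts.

6

Augment Depot→A→B→Port: bottleneck 4, flow now 4.
Augment Depot→A→C→Port: bottleneck 2, flow now 6.
No augmenting path remains; maximum flow = 6.
By max-flow min-cut, the minimum cut capacity equals the max flow.
In the residual graph, reachable from Depot: {Depot}.
Min-cut edges: Depot→A (6); capacity 6 = 6.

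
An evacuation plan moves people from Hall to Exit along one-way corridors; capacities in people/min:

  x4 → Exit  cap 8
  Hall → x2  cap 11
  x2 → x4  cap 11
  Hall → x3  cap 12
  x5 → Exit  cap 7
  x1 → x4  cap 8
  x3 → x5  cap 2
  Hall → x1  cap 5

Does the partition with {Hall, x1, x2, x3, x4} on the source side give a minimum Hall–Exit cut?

Yes — it is a minimum cut (capacity 10).

Given cut capacity: 2 + 8 = 10.
Augment Hall→x1→x4→Exit: bottleneck 5, flow now 5.
Augment Hall→x2→x4→Exit: bottleneck 3, flow now 8.
Augment Hall→x3→x5→Exit: bottleneck 2, flow now 10.
No augmenting path remains; maximum flow = 10.
Cut capacity 10 equals the max flow, so it is a minimum cut.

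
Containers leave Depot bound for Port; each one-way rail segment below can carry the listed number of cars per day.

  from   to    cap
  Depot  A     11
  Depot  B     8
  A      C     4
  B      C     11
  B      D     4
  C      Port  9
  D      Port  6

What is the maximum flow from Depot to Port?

Augment Depot→A→C→Port: bottleneck 4, flow now 4.
Augment Depot→B→C→Port: bottleneck 5, flow now 9.
Augment Depot→B→D→Port: bottleneck 3, flow now 12.
No augmenting path remains; maximum flow = 12.
In the residual graph, reachable from Depot: {Depot, A}.
Min-cut edges: Depot→B (8), A→C (4); capacity 8 + 4 = 12.
This cut is saturated, so no flow can exceed 12.

12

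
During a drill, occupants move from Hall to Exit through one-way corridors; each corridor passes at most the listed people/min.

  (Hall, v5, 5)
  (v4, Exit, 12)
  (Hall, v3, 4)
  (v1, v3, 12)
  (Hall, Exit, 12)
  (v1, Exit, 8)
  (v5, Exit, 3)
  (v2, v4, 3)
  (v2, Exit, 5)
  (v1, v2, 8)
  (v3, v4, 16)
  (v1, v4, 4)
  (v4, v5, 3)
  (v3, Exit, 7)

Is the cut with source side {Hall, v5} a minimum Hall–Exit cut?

Given cut capacity: 4 + 12 + 3 = 19.
Augment Hall→Exit: bottleneck 12, flow now 12.
Augment Hall→v3→Exit: bottleneck 4, flow now 16.
Augment Hall→v5→Exit: bottleneck 3, flow now 19.
No augmenting path remains; maximum flow = 19.
Cut capacity 19 equals the max flow, so it is a minimum cut.

Yes — it is a minimum cut (capacity 19).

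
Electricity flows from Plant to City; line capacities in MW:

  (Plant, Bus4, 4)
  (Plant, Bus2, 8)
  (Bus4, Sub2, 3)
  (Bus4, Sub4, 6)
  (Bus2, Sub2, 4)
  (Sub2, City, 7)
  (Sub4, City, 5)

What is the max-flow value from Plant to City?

Augment Plant→Bus4→Sub2→City: bottleneck 3, flow now 3.
Augment Plant→Bus4→Sub4→City: bottleneck 1, flow now 4.
Augment Plant→Bus2→Sub2→City: bottleneck 4, flow now 8.
No augmenting path remains; maximum flow = 8.
In the residual graph, reachable from Plant: {Plant, Bus2}.
Min-cut edges: Plant→Bus4 (4), Bus2→Sub2 (4); capacity 4 + 4 = 8.
This cut is saturated, so no flow can exceed 8.

8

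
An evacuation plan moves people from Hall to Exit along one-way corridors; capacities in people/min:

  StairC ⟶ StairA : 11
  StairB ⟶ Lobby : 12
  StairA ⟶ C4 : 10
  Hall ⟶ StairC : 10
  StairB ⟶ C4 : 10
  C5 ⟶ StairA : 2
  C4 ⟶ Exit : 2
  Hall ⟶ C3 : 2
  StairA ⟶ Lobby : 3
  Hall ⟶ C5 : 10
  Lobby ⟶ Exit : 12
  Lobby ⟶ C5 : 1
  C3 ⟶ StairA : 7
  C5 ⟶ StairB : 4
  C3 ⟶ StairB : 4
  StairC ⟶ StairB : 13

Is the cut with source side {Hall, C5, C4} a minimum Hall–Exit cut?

Given cut capacity: 2 + 10 + 2 + 4 + 2 = 20.
Augment Hall→C3→StairA→Lobby→Exit: bottleneck 2, flow now 2.
Augment Hall→StairC→StairA→Lobby→Exit: bottleneck 1, flow now 3.
Augment Hall→StairC→StairA→C4→Exit: bottleneck 2, flow now 5.
Augment Hall→StairC→StairB→Lobby→Exit: bottleneck 7, flow now 12.
Augment Hall→C5→StairB→Lobby→Exit: bottleneck 2, flow now 14.
No augmenting path remains; maximum flow = 14.
In the residual graph, reachable from Hall: {Hall, C3, StairC, C5, StairA, StairB, Lobby, C4}.
Min-cut edges: Lobby→Exit (12), C4→Exit (2); capacity 12 + 2 = 14.
Cut capacity 20 exceeds the max flow 14, so it is not minimum.

No — its capacity is 20, but the minimum cut has capacity 14.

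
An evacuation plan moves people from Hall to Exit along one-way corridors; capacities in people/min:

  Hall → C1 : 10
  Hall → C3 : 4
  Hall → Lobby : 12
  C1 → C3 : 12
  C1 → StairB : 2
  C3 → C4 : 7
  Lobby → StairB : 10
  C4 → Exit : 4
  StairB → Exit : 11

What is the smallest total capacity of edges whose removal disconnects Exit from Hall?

15

Augment Hall→C1→StairB→Exit: bottleneck 2, flow now 2.
Augment Hall→C3→C4→Exit: bottleneck 4, flow now 6.
Augment Hall→Lobby→StairB→Exit: bottleneck 9, flow now 15.
No augmenting path remains; maximum flow = 15.
By max-flow min-cut, the minimum cut capacity equals the max flow.
In the residual graph, reachable from Hall: {Hall, C1, C3, Lobby, C4, StairB}.
Min-cut edges: C4→Exit (4), StairB→Exit (11); capacity 4 + 11 = 15.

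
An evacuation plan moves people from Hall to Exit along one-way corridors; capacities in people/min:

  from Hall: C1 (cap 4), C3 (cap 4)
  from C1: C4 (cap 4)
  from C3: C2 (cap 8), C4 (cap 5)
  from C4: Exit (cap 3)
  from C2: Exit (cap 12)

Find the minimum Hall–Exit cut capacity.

Augment Hall→C1→C4→Exit: bottleneck 3, flow now 3.
Augment Hall→C3→C2→Exit: bottleneck 4, flow now 7.
No augmenting path remains; maximum flow = 7.
By max-flow min-cut, the minimum cut capacity equals the max flow.
In the residual graph, reachable from Hall: {Hall, C1, C4}.
Min-cut edges: Hall→C3 (4), C4→Exit (3); capacity 4 + 3 = 7.

7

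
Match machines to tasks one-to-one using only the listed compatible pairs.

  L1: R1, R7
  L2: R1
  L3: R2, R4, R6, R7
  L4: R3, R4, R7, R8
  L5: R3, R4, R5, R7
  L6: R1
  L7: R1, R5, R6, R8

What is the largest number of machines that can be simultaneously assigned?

6

Unit-capacity flow: source→left, listed edges, right→sink; max matching = max flow.
Augmenting path L1→R1 (+1); matched 1.
Augmenting path L3→R2 (+1); matched 2.
Augmenting path L4→R3 (+1); matched 3.
Augmenting path L5→R4 (+1); matched 4.
Augmenting path L7→R5 (+1); matched 5.
Augmenting path L2→R1→L1→R7 (+1); matched 6.
No augmenting path remains; maximum matching = 6.
König certificate: {L1, L3, L4, L5, L7, R1} is a vertex cover of size 6 (every listed pair touches it), so no matching can be larger.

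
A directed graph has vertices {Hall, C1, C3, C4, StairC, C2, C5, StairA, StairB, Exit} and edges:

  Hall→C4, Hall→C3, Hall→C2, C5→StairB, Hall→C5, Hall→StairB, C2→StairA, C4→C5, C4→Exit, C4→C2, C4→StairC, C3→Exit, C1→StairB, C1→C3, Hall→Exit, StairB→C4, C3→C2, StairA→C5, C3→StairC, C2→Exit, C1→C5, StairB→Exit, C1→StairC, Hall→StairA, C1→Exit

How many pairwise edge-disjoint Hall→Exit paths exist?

5

Assign every edge capacity 1; by Menger, the answer equals the max flow.
Path Hall→Exit (+1); total 1.
Path Hall→C3→Exit (+1); total 2.
Path Hall→C4→Exit (+1); total 3.
Path Hall→C2→Exit (+1); total 4.
Path Hall→StairB→Exit (+1); total 5.
No residual Hall→Exit path; max flow = 5.
Certifying cut of size 5: {C2→Exit, C4→Exit, Hall→C3, Hall→Exit, StairB→Exit}.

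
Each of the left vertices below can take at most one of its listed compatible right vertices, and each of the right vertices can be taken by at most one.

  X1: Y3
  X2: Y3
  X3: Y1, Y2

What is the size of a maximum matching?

2

Unit-capacity flow: source→left, listed edges, right→sink; max matching = max flow.
Augmenting path X1→Y3 (+1); matched 1.
Augmenting path X3→Y1 (+1); matched 2.
No augmenting path remains; maximum matching = 2.
König certificate: {X3, Y3} is a vertex cover of size 2 (every listed pair touches it), so no matching can be larger.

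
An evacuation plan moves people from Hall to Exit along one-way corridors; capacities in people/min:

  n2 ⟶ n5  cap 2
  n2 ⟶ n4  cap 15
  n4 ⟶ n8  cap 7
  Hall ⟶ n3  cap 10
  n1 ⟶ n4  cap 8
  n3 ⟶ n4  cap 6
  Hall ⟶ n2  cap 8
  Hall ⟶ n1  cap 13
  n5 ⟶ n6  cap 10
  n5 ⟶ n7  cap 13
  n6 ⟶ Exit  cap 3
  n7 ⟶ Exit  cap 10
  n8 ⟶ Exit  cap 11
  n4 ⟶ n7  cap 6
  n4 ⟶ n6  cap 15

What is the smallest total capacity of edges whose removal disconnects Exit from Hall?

Augment Hall→n1→n4→n6→Exit: bottleneck 3, flow now 3.
Augment Hall→n1→n4→n7→Exit: bottleneck 5, flow now 8.
Augment Hall→n2→n4→n7→Exit: bottleneck 1, flow now 9.
Augment Hall→n2→n4→n8→Exit: bottleneck 7, flow now 16.
Augment Hall→n3→n4→n2→n5→n7→Exit: bottleneck 2, flow now 18. (uses reverse residual edge)
No augmenting path remains; maximum flow = 18.
By max-flow min-cut, the minimum cut capacity equals the max flow.
In the residual graph, reachable from Hall: {Hall, n1, n2, n3, n4, n6}.
Min-cut edges: n2→n5 (2), n4→n7 (6), n4→n8 (7), n6→Exit (3); capacity 2 + 6 + 7 + 3 = 18.

18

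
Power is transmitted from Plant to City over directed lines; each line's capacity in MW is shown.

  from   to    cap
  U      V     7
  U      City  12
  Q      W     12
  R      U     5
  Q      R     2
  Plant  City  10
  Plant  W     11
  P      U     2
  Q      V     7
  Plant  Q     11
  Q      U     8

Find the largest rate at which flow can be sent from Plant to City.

Augment Plant→City: bottleneck 10, flow now 10.
Augment Plant→Q→U→City: bottleneck 8, flow now 18.
Augment Plant→Q→R→U→City: bottleneck 2, flow now 20.
No augmenting path remains; maximum flow = 20.
In the residual graph, reachable from Plant: {Plant, Q, V, W}.
Min-cut edges: Plant→City (10), Q→R (2), Q→U (8); capacity 10 + 2 + 8 = 20.
This cut is saturated, so no flow can exceed 20.

20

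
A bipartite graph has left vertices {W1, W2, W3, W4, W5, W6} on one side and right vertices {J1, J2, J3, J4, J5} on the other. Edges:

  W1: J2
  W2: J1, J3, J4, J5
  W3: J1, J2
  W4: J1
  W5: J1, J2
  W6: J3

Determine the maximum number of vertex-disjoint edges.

4

Unit-capacity flow: source→left, listed edges, right→sink; max matching = max flow.
Augmenting path W1→J2 (+1); matched 1.
Augmenting path W2→J1 (+1); matched 2.
Augmenting path W6→J3 (+1); matched 3.
Augmenting path W3→J1→W2→J4 (+1); matched 4.
No augmenting path remains; maximum matching = 4.
König certificate: {W2, W6, J1, J2} is a vertex cover of size 4 (every listed pair touches it), so no matching can be larger.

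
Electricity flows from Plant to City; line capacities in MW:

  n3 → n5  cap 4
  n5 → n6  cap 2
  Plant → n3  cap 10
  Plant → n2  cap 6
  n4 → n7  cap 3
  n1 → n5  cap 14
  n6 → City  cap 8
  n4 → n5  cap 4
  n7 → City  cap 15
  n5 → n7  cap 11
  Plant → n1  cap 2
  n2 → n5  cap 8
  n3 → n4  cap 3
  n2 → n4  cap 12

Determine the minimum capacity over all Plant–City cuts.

Augment Plant→n1→n5→n6→City: bottleneck 2, flow now 2.
Augment Plant→n2→n4→n7→City: bottleneck 3, flow now 5.
Augment Plant→n2→n5→n7→City: bottleneck 3, flow now 8.
Augment Plant→n3→n5→n7→City: bottleneck 4, flow now 12.
Augment Plant→n3→n4→n5→n7→City: bottleneck 3, flow now 15.
No augmenting path remains; maximum flow = 15.
By max-flow min-cut, the minimum cut capacity equals the max flow.
In the residual graph, reachable from Plant: {Plant, n3}.
Min-cut edges: Plant→n1 (2), Plant→n2 (6), n3→n4 (3), n3→n5 (4); capacity 2 + 6 + 3 + 4 = 15.

15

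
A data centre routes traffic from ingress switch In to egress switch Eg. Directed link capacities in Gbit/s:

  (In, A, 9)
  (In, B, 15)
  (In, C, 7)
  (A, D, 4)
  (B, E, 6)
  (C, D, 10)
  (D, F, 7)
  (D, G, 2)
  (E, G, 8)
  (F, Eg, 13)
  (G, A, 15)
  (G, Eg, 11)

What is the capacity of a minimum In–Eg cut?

Augment In→A→D→F→Eg: bottleneck 4, flow now 4.
Augment In→B→E→G→Eg: bottleneck 6, flow now 10.
Augment In→C→D→F→Eg: bottleneck 3, flow now 13.
Augment In→C→D→G→Eg: bottleneck 2, flow now 15.
No augmenting path remains; maximum flow = 15.
By max-flow min-cut, the minimum cut capacity equals the max flow.
In the residual graph, reachable from In: {In, A, B, C, D}.
Min-cut edges: B→E (6), D→F (7), D→G (2); capacity 6 + 7 + 2 = 15.

15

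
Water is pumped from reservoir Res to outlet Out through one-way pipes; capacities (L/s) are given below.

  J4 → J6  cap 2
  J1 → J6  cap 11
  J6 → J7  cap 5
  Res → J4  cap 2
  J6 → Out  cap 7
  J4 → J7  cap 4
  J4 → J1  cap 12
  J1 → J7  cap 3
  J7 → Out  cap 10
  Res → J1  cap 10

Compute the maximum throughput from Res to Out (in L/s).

12

Augment Res→J1→J6→Out: bottleneck 7, flow now 7.
Augment Res→J1→J7→Out: bottleneck 3, flow now 10.
Augment Res→J4→J7→Out: bottleneck 2, flow now 12.
No augmenting path remains; maximum flow = 12.
In the residual graph, reachable from Res: {Res}.
Min-cut edges: Res→J1 (10), Res→J4 (2); capacity 10 + 2 = 12.
This cut is saturated, so no flow can exceed 12.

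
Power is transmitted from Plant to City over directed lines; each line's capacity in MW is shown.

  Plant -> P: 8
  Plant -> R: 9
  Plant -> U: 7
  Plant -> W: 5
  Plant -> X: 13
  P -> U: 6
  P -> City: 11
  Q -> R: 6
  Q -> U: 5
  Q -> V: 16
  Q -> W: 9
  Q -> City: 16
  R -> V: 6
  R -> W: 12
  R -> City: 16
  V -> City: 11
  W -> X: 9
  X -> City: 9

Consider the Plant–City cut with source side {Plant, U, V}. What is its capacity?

46

Edges leaving {Plant, U, V}: Plant→P (8), Plant→R (9), Plant→W (5), Plant→X (13), V→City (11).
Cut capacity = 8 + 9 + 5 + 13 + 11 = 46.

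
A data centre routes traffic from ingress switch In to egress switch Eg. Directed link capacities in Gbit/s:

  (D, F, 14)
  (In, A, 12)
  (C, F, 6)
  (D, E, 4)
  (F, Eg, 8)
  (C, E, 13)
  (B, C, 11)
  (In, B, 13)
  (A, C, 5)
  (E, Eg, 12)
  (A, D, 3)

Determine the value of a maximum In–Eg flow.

Augment In→A→C→E→Eg: bottleneck 5, flow now 5.
Augment In→A→D→E→Eg: bottleneck 3, flow now 8.
Augment In→B→C→E→Eg: bottleneck 4, flow now 12.
Augment In→B→C→F→Eg: bottleneck 6, flow now 18.
Augment In→B→C→E→D→F→Eg: bottleneck 1, flow now 19. (uses reverse residual edge)
No augmenting path remains; maximum flow = 19.
In the residual graph, reachable from In: {In, A, B}.
Min-cut edges: A→C (5), A→D (3), B→C (11); capacity 5 + 3 + 11 = 19.
This cut is saturated, so no flow can exceed 19.

19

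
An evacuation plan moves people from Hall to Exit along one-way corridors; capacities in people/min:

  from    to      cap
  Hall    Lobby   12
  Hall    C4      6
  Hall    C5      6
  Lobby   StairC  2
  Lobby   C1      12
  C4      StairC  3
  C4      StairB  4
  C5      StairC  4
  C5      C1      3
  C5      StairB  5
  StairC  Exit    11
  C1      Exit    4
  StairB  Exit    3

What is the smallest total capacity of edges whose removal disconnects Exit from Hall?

16

Augment Hall→Lobby→StairC→Exit: bottleneck 2, flow now 2.
Augment Hall→Lobby→C1→Exit: bottleneck 4, flow now 6.
Augment Hall→C4→StairC→Exit: bottleneck 3, flow now 9.
Augment Hall→C4→StairB→Exit: bottleneck 3, flow now 12.
Augment Hall→C5→StairC→Exit: bottleneck 4, flow now 16.
No augmenting path remains; maximum flow = 16.
By max-flow min-cut, the minimum cut capacity equals the max flow.
In the residual graph, reachable from Hall: {Hall, Lobby, C4, C5, C1, StairB}.
Min-cut edges: Lobby→StairC (2), C4→StairC (3), C5→StairC (4), C1→Exit (4), StairB→Exit (3); capacity 2 + 3 + 4 + 4 + 3 = 16.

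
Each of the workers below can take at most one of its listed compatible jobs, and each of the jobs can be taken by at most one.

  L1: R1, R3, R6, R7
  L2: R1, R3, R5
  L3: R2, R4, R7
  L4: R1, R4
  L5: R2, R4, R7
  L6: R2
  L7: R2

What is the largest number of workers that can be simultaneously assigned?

6

Unit-capacity flow: source→left, listed edges, right→sink; max matching = max flow.
Augmenting path L1→R1 (+1); matched 1.
Augmenting path L2→R3 (+1); matched 2.
Augmenting path L3→R2 (+1); matched 3.
Augmenting path L4→R4 (+1); matched 4.
Augmenting path L5→R7 (+1); matched 5.
Augmenting path L6→R2→L3→R4→L4→R1→L1→R6 (+1); matched 6.
No augmenting path remains; maximum matching = 6.
König certificate: {L1, L2, L3, L4, L5, R2} is a vertex cover of size 6 (every listed pair touches it), so no matching can be larger.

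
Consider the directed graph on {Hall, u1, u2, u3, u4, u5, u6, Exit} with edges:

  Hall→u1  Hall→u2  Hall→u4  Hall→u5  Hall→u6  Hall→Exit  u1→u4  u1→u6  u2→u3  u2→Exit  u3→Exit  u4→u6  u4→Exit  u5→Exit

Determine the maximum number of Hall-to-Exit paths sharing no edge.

4

Assign every edge capacity 1; by Menger, the answer equals the max flow.
Path Hall→Exit (+1); total 1.
Path Hall→u2→Exit (+1); total 2.
Path Hall→u4→Exit (+1); total 3.
Path Hall→u5→Exit (+1); total 4.
No residual Hall→Exit path; max flow = 4.
Certifying cut of size 4: {Hall→Exit, Hall→u2, Hall→u5, u4→Exit}.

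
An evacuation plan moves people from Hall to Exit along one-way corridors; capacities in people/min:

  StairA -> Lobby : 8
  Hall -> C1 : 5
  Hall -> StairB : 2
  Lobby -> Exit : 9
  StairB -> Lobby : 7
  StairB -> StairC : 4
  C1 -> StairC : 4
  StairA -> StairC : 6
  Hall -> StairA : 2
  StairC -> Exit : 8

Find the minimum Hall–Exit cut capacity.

8

Augment Hall→StairA→Lobby→Exit: bottleneck 2, flow now 2.
Augment Hall→C1→StairC→Exit: bottleneck 4, flow now 6.
Augment Hall→StairB→Lobby→Exit: bottleneck 2, flow now 8.
No augmenting path remains; maximum flow = 8.
By max-flow min-cut, the minimum cut capacity equals the max flow.
In the residual graph, reachable from Hall: {Hall, C1}.
Min-cut edges: Hall→StairA (2), Hall→StairB (2), C1→StairC (4); capacity 2 + 2 + 4 = 8.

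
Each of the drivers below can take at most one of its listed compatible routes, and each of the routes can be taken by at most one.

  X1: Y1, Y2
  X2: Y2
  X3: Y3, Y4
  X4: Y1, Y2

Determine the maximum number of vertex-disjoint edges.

Unit-capacity flow: source→left, listed edges, right→sink; max matching = max flow.
Augmenting path X1→Y1 (+1); matched 1.
Augmenting path X2→Y2 (+1); matched 2.
Augmenting path X3→Y3 (+1); matched 3.
No augmenting path remains; maximum matching = 3.
König certificate: {X3, Y1, Y2} is a vertex cover of size 3 (every listed pair touches it), so no matching can be larger.

3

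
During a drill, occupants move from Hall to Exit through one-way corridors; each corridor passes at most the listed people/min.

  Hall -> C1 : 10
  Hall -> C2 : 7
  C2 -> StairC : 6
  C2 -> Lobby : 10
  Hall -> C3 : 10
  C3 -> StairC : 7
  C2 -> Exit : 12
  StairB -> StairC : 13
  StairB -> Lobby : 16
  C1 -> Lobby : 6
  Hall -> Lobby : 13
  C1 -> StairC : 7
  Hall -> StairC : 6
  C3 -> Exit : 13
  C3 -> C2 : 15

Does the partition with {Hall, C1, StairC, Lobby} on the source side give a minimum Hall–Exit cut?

Given cut capacity: 10 + 7 = 17.
Augment Hall→C3→Exit: bottleneck 10, flow now 10.
Augment Hall→C2→Exit: bottleneck 7, flow now 17.
No augmenting path remains; maximum flow = 17.
Cut capacity 17 equals the max flow, so it is a minimum cut.

Yes — it is a minimum cut (capacity 17).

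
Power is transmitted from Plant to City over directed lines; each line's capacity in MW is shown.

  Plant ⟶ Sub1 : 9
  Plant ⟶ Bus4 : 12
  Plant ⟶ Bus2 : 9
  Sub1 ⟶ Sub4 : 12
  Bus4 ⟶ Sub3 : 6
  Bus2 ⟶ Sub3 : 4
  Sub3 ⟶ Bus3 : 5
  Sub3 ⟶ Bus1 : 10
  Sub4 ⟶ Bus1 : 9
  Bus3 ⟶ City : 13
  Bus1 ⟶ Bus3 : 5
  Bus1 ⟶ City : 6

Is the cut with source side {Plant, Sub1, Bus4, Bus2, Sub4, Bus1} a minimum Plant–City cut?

No — its capacity is 21, but the minimum cut has capacity 16.

Given cut capacity: 6 + 4 + 5 + 6 = 21.
Augment Plant→Sub1→Sub4→Bus1→City: bottleneck 6, flow now 6.
Augment Plant→Bus4→Sub3→Bus3→City: bottleneck 5, flow now 11.
Augment Plant→Sub1→Sub4→Bus1→Bus3→City: bottleneck 3, flow now 14.
Augment Plant→Bus4→Sub3→Bus1→Bus3→City: bottleneck 1, flow now 15.
Augment Plant→Bus2→Sub3→Bus1→Bus3→City: bottleneck 1, flow now 16.
No augmenting path remains; maximum flow = 16.
In the residual graph, reachable from Plant: {Plant, Sub1, Bus4, Bus2, Sub3, Sub4, Bus1}.
Min-cut edges: Sub3→Bus3 (5), Bus1→Bus3 (5), Bus1→City (6); capacity 5 + 5 + 6 = 16.
Cut capacity 21 exceeds the max flow 16, so it is not minimum.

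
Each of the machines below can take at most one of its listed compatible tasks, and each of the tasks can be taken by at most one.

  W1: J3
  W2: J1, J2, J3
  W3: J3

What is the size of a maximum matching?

2

Unit-capacity flow: source→left, listed edges, right→sink; max matching = max flow.
Augmenting path W1→J3 (+1); matched 1.
Augmenting path W2→J1 (+1); matched 2.
No augmenting path remains; maximum matching = 2.
König certificate: {W2, J3} is a vertex cover of size 2 (every listed pair touches it), so no matching can be larger.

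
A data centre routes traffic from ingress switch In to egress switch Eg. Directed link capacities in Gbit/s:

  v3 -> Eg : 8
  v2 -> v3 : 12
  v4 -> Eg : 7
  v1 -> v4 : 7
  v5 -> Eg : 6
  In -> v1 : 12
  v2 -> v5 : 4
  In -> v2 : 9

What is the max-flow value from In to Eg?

16

Augment In→v1→v4→Eg: bottleneck 7, flow now 7.
Augment In→v2→v3→Eg: bottleneck 8, flow now 15.
Augment In→v2→v5→Eg: bottleneck 1, flow now 16.
No augmenting path remains; maximum flow = 16.
In the residual graph, reachable from In: {In, v1}.
Min-cut edges: In→v2 (9), v1→v4 (7); capacity 9 + 7 = 16.
This cut is saturated, so no flow can exceed 16.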